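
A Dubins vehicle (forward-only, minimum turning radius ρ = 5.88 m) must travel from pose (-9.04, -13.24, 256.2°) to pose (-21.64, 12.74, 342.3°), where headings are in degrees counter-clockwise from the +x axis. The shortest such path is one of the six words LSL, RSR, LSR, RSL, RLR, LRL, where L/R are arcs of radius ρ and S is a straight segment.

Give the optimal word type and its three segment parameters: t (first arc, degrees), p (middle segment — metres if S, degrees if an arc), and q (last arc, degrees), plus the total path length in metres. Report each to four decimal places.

Let ψ = atan2(Δy, Δx) = atan2(25.98, -12.60) = 115.8728° be the start→goal bearing.
Normalize: d = |goal − start| / ρ = 28.874217/5.88 = 4.910581, α = (θ_start − ψ) mod 360° = 140.3272° = 2.449171 rad, β = (θ_goal − ψ) mod 360° = 226.4272° = 3.951899 rad.
Common terms: sin α = 0.638403, cos α = -0.769702, sin β = -0.724499, cos β = -0.689276, cos(α−β) = 0.068015, d² = 24.113807. Work in radians in the unit-radius frame; every candidate has L = ρ·(t + p + q).
LSL: p² = 2 + d² − 2cos(α−β) + 2d(sin α − sin β) = 39.363055; p = √p² = 6.273998; φ = atan2(cos β − cos α, d + sin α − sin β) = 0.012819 rad; t = (φ − α) mod 2π = 3.846834 rad, q = (β − φ) mod 2π = 3.939080 rad → L = 5.88·(3.846834 + 6.273998 + 3.939080) = 5.88·14.059912 = 82.672283 m
RSR: p² = 2 + d² − 2cos(α−β) + 2d(sin β − sin α) = 12.592497; p = √p² = 3.548591; φ = atan2(cos α − cos β, d − sin α + sin β) = -0.022666 rad; t = (α − φ) mod 2π = 2.471837 rad, q = (φ − β) mod 2π = 2.308620 rad → L = 5.88·(2.471837 + 3.548591 + 2.308620) = 5.88·8.329048 = 48.974801 m
LSR: p² = d² − 2 + 2cos(α−β) + 2d(sin α + sin β) = 21.404280; p = √p² = 4.626476; φ = atan2(−cos α − cos β, d + sin α + sin β) − atan2(−2, p) = 0.701700 rad; t = (φ − α) mod 2π = 4.535715 rad, q = (φ − β) mod 2π = 3.032986 rad → L = 5.88·(4.535715 + 4.626476 + 3.032986) = 5.88·12.195177 = 71.707642 m
RSL: p² = d² − 2 + 2cos(α−β) − 2d(sin α + sin β) = 23.095394; p = √p² = 4.805767; φ = atan2(cos α + cos β, d − sin α − sin β) − atan2(2, p) = -0.678457 rad; t = (α − φ) mod 2π = 3.127628 rad, q = (β − φ) mod 2π = 4.630356 rad → L = 5.88·(3.127628 + 4.805767 + 4.630356) = 5.88·12.563751 = 73.874854 m
RLR: c = (6 − d² + 2cos(α−β) + 2d(sin α − sin β))/8 = -0.574062; p = 2π − arccos c = 4.100931 rad; φ = atan2(cos α − cos β, d − sin α + sin β) = -0.022666 rad; t = (α − φ + p/2) mod 2π = 4.522302 rad, q = (α − β − t + p) mod 2π = 4.359085 rad → L = 5.88·(4.522302 + 4.100931 + 4.359085) = 5.88·12.982318 = 76.336031 m
LRL: c = (6 − d² + 2cos(α−β) − 2d(sin α − sin β))/8 = -3.920382, |c| > 1 → infeasible
Shortest: RSR with L = 48.974801 m ≈ 48.9748 m
Convert RSR to answer units (arcs ×180/π): t = 2.471837·180/π = 141.6258°, p = ρ·p = 5.88·3.548591 = 20.8657 m, q = 2.308620·180/π = 132.2742°, L = 48.9748 m.

RSR: t = 141.6258°, p = 20.8657 m, q = 132.2742°, L = 48.9748 m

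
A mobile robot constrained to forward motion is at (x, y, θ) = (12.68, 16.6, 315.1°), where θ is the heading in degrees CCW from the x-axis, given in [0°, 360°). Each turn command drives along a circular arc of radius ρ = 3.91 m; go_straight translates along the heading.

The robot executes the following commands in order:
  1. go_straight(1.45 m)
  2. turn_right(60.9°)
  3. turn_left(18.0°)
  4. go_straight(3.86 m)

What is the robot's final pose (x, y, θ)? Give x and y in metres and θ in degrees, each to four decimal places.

(14.7127, 6.6704, 272.2000°)

set_pose: (x, y, θ) = (12.6800, 16.6000, 315.1000°), ρ = 3.91
go_straight(1.45): x += 1.45·cos θ, y += 1.45·sin θ → (13.7071, 15.5765, 315.1000°)
turn_right(60.9°): centre at ρ to the right, rotate −60.9° → (14.7094, 11.7423, 254.2000°)
turn_left(18.0°): centre at ρ to the left, rotate +18.0° → (14.5646, 10.5275, 272.2000°)
go_straight(3.86): x += 3.86·cos θ, y += 3.86·sin θ → (14.7127, 6.6704, 272.2000°)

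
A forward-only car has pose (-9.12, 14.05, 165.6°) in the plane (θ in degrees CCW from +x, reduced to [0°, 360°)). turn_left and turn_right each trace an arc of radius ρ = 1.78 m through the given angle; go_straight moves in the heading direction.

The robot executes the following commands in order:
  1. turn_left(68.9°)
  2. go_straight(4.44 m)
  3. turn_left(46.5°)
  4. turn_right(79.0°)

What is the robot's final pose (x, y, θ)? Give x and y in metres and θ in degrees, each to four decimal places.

set_pose: (x, y, θ) = (-9.1200, 14.0500, 165.6000°), ρ = 1.78
turn_left(68.9°): centre at ρ to the left, rotate +68.9° → (-11.0118, 13.3596, 234.5000°)
go_straight(4.44): x += 4.44·cos θ, y += 4.44·sin θ → (-13.5901, 9.7449, 234.5000°)
turn_left(46.5°): centre at ρ to the left, rotate +46.5° → (-13.8883, 8.3716, 281.0000°)
turn_right(79.0°): centre at ρ to the right, rotate −79.0° → (-14.9688, 6.3816, 202.0000°)

(-14.9688, 6.3816, 202.0000°)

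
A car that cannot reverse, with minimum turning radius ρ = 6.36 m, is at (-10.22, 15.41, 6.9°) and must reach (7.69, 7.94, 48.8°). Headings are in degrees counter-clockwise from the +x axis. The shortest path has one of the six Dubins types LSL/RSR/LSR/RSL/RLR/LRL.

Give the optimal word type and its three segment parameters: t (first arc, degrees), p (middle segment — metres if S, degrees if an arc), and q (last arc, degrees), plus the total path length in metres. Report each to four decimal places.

RSL: t = 81.1725°, p = 0.4308 m, q = 123.0725°, L = 23.1026 m

Let ψ = atan2(Δy, Δx) = atan2(-7.47, 17.91) = -22.6403° be the start→goal bearing.
Normalize: d = |goal − start| / ρ = 19.405386/6.36 = 3.051161, α = (θ_start − ψ) mod 360° = 29.5403° = 0.515576 rad, β = (θ_goal − ψ) mod 360° = 71.4403° = 1.246869 rad.
Common terms: sin α = 0.493036, cos α = 0.870009, sin β = 0.947993, cos β = 0.318293, cos(α−β) = 0.744312, d² = 9.309585. Work in radians in the unit-radius frame; every candidate has L = ρ·(t + p + q).
LSL: p² = 2 + d² − 2cos(α−β) + 2d(sin α − sin β) = 7.044669; p = √p² = 2.654179; φ = atan2(cos β − cos α, d + sin α − sin β) = -0.209394 rad; t = (φ − α) mod 2π = 5.558216 rad, q = (β − φ) mod 2π = 1.456262 rad → L = 6.36·(5.558216 + 2.654179 + 1.456262) = 6.36·9.668658 = 61.492663 m
RSR: p² = 2 + d² − 2cos(α−β) + 2d(sin β − sin α) = 12.597256; p = √p² = 3.549261; φ = atan2(cos α − cos β, d − sin α + sin β) = 0.156078 rad; t = (α − φ) mod 2π = 0.359497 rad, q = (φ − β) mod 2π = 5.192395 rad → L = 6.36·(0.359497 + 3.549261 + 5.192395) = 6.36·9.101154 = 57.883337 m
LSR: p² = d² − 2 + 2cos(α−β) + 2d(sin α + sin β) = 17.591828; p = √p² = 4.194261; φ = atan2(−cos α − cos β, d + sin α + sin β) − atan2(−2, p) = 0.186347 rad; t = (φ − α) mod 2π = 5.953957 rad, q = (φ − β) mod 2π = 5.222664 rad → L = 6.36·(5.953957 + 4.194261 + 5.222664) = 6.36·15.370882 = 97.758811 m
RSL: p² = d² − 2 + 2cos(α−β) − 2d(sin α + sin β) = 0.004589; p = √p² = 0.067742; φ = atan2(cos α + cos β, d − sin α − sin β) − atan2(2, p) = -0.901152 rad; t = (α − φ) mod 2π = 1.416727 rad, q = (β − φ) mod 2π = 2.148020 rad → L = 6.36·(1.416727 + 0.067742 + 2.148020) = 6.36·3.632490 = 23.102639 m
RLR: c = (6 − d² + 2cos(α−β) + 2d(sin α − sin β))/8 = -0.574657; p = 2π − arccos c = 4.100204 rad; φ = atan2(cos α − cos β, d − sin α + sin β) = 0.156078 rad; t = (α − φ + p/2) mod 2π = 2.409599 rad, q = (α − β − t + p) mod 2π = 0.959312 rad → L = 6.36·(2.409599 + 4.100204 + 0.959312) = 6.36·7.469115 = 47.503573 m
LRL: c = (6 − d² + 2cos(α−β) − 2d(sin α − sin β))/8 = 0.119416; p = 2π − arccos c = 4.832091 rad; φ = atan2(cos β − cos α, d + sin α − sin β) = -0.209394 rad; t = (φ − α + p/2) mod 2π = 1.691076 rad, q = (β − α − t + p) mod 2π = 3.872308 rad → L = 6.36·(1.691076 + 4.832091 + 3.872308) = 6.36·10.395475 = 66.115221 m
Shortest: RSL with L = 23.102639 m ≈ 23.1026 m
Convert RSL to answer units (arcs ×180/π): t = 1.416727·180/π = 81.1725°, p = ρ·p = 6.36·0.067742 = 0.4308 m, q = 2.148020·180/π = 123.0725°, L = 23.1026 m.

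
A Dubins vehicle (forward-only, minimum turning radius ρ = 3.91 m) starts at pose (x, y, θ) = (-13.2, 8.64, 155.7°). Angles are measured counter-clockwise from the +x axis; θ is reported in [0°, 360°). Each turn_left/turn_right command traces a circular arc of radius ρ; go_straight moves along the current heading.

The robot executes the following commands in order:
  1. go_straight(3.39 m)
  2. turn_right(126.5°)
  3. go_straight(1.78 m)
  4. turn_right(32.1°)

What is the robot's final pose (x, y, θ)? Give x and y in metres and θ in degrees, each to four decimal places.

set_pose: (x, y, θ) = (-13.2000, 8.6400, 155.7000°), ρ = 3.91
go_straight(3.39): x += 3.39·cos θ, y += 3.39·sin θ → (-16.2897, 10.0350, 155.7000°)
turn_right(126.5°): centre at ρ to the right, rotate −126.5° → (-16.5882, 17.0117, 29.2000°)
go_straight(1.78): x += 1.78·cos θ, y += 1.78·sin θ → (-15.0344, 17.8801, 29.2000°)
turn_right(32.1°): centre at ρ to the right, rotate −32.1° → (-12.9290, 18.3720, -2.9000° ≡ 357.1000°)

(-12.9290, 18.3720, 357.1000°)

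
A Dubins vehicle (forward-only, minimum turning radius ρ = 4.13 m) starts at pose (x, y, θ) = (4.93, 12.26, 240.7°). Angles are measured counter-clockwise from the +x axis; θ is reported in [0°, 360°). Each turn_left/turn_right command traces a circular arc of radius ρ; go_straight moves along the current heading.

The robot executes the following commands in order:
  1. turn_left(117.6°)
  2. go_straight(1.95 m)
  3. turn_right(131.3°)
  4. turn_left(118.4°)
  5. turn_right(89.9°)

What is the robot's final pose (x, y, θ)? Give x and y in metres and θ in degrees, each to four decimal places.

(18.1931, -12.7360, 255.5000°)

set_pose: (x, y, θ) = (4.9300, 12.2600, 240.7000°), ρ = 4.13
turn_left(117.6°): centre at ρ to the left, rotate +117.6° → (8.4091, 6.1107, 358.3000°)
go_straight(1.95): x += 1.95·cos θ, y += 1.95·sin θ → (10.3583, 6.0528, 358.3000°)
turn_right(131.3°): centre at ρ to the right, rotate −131.3° → (13.2562, -0.8920, 227.0000°)
turn_left(118.4°): centre at ρ to the left, rotate +118.4° → (15.2357, -7.7053, 345.4000°)
turn_right(89.9°): centre at ρ to the right, rotate −89.9° → (18.1931, -12.7360, 255.5000°)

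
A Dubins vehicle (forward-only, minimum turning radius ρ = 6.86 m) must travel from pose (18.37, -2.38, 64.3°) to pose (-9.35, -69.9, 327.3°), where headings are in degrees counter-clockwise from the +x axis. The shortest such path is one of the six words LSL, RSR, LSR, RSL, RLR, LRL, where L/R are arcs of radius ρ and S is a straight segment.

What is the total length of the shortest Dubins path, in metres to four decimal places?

Let ψ = atan2(Δy, Δx) = atan2(-67.52, -27.72) = -112.3204° be the start→goal bearing.
Normalize: d = |goal − start| / ρ = 72.988690/6.86 = 10.639751, α = (θ_start − ψ) mod 360° = 176.6204° = 3.082607 rad, β = (θ_goal − ψ) mod 360° = 79.6204° = 1.389637 rad.
Common terms: sin α = 0.058952, cos α = -0.998261, sin β = 0.983636, cos β = 0.180170, cos(α−β) = -0.121869, d² = 113.204294. Work in radians in the unit-radius frame; every candidate has L = ρ·(t + p + q).
LSL: p² = 2 + d² − 2cos(α−β) + 2d(sin α − sin β) = 95.771221; p = √p² = 9.786277; φ = atan2(cos β − cos α, d + sin α − sin β) = 0.120710 rad; t = (φ − α) mod 2π = 3.321288 rad, q = (β − φ) mod 2π = 1.268928 rad → L = 6.86·(3.321288 + 9.786277 + 1.268928) = 6.86·14.376493 = 98.622743 m
RSR: p² = 2 + d² − 2cos(α−β) + 2d(sin β − sin α) = 135.124844; p = √p² = 11.624321; φ = atan2(cos α − cos β, d − sin α + sin β) = -0.101551 rad; t = (α − φ) mod 2π = 3.184158 rad, q = (φ − β) mod 2π = 4.791997 rad → L = 6.86·(3.184158 + 11.624321 + 4.791997) = 6.86·19.600476 = 134.459265 m
LSR: p² = d² − 2 + 2cos(α−β) + 2d(sin α + sin β) = 133.146292; p = √p² = 11.538903; φ = atan2(−cos α − cos β, d + sin α + sin β) − atan2(−2, p) = 0.241536 rad; t = (φ − α) mod 2π = 3.442114 rad, q = (φ − β) mod 2π = 5.135083 rad → L = 6.86·(3.442114 + 11.538903 + 5.135083) = 6.86·20.116101 = 137.996452 m
RSL: p² = d² − 2 + 2cos(α−β) − 2d(sin α + sin β) = 88.774819; p = √p² = 9.422039; φ = atan2(cos α + cos β, d − sin α − sin β) − atan2(2, p) = -0.294201 rad; t = (α − φ) mod 2π = 3.376808 rad, q = (β − φ) mod 2π = 1.683839 rad → L = 6.86·(3.376808 + 9.422039 + 1.683839) = 6.86·14.482685 = 99.351222 m
RLR: c = (6 − d² + 2cos(α−β) + 2d(sin α − sin β))/8 = -15.890606, |c| > 1 → infeasible
LRL: c = (6 − d² + 2cos(α−β) − 2d(sin α − sin β))/8 = -10.971403, |c| > 1 → infeasible
Shortest: LSL with L = 98.622743 m ≈ 98.6227 m

98.6227 m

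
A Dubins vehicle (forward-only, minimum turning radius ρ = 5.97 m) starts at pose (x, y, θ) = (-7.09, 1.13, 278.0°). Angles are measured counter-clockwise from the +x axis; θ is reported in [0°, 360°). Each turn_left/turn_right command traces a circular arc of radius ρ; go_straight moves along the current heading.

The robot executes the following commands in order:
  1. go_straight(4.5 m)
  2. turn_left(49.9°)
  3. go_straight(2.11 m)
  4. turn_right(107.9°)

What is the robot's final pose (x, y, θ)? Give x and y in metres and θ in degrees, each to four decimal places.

set_pose: (x, y, θ) = (-7.0900, 1.1300, 278.0000°), ρ = 5.97
go_straight(4.5): x += 4.5·cos θ, y += 4.5·sin θ → (-6.4637, -3.3262, 278.0000°)
turn_left(49.9°): centre at ρ to the left, rotate +49.9° → (-3.7243, -7.5527, 327.9000°)
go_straight(2.11): x += 2.11·cos θ, y += 2.11·sin θ → (-1.9368, -8.6739, 327.9000°)
turn_right(107.9°): centre at ρ to the right, rotate −107.9° → (-1.2719, -18.3045, 220.0000°)

(-1.2719, -18.3045, 220.0000°)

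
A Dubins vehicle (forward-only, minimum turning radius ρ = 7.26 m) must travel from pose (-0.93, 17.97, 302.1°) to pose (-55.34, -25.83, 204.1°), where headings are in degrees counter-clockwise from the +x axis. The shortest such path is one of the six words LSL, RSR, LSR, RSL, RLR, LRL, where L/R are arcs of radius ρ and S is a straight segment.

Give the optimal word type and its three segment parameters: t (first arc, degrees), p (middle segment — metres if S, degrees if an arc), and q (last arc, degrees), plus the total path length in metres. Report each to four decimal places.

Let ψ = atan2(Δy, Δx) = atan2(-43.80, -54.41) = -141.1660° be the start→goal bearing.
Normalize: d = |goal − start| / ρ = 69.849038/7.26 = 9.621080, α = (θ_start − ψ) mod 360° = 83.2660° = 1.453265 rad, β = (θ_goal − ψ) mod 360° = 345.2660° = 6.026028 rad.
Common terms: sin α = 0.993101, cos α = 0.117261, sin β = -0.254332, cos β = 0.967117, cos(α−β) = -0.139173, d² = 92.565173. Work in radians in the unit-radius frame; every candidate has L = ρ·(t + p + q).
LSL: p² = 2 + d² − 2cos(α−β) + 2d(sin α − sin β) = 118.846835; p = √p² = 10.901690; φ = atan2(cos β − cos α, d + sin α − sin β) = 0.078036 rad; t = (φ − α) mod 2π = 4.907956 rad, q = (β − φ) mod 2π = 5.947992 rad → L = 7.26·(4.907956 + 10.901690 + 5.947992) = 7.26·21.757638 = 157.960448 m
RSR: p² = 2 + d² − 2cos(α−β) + 2d(sin β − sin α) = 70.840203; p = √p² = 8.416662; φ = atan2(cos α − cos β, d − sin α + sin β) = -0.101145 rad; t = (α − φ) mod 2π = 1.554411 rad, q = (φ − β) mod 2π = 0.156012 rad → L = 7.26·(1.554411 + 8.416662 + 0.156012) = 7.26·10.127085 = 73.522636 m
LSR: p² = d² − 2 + 2cos(α−β) + 2d(sin α + sin β) = 104.502332; p = √p² = 10.222638; φ = atan2(−cos α − cos β, d + sin α + sin β) − atan2(−2, p) = 0.088912 rad; t = (φ − α) mod 2π = 4.918832 rad, q = (φ − β) mod 2π = 0.346070 rad → L = 7.26·(4.918832 + 10.222638 + 0.346070) = 7.26·15.487540 = 112.439544 m
RSL: p² = d² − 2 + 2cos(α−β) − 2d(sin α + sin β) = 76.071321; p = √p² = 8.721887; φ = atan2(cos α + cos β, d − sin α − sin β) − atan2(2, p) = -0.103930 rad; t = (α − φ) mod 2π = 1.557195 rad, q = (β − φ) mod 2π = 6.129957 rad → L = 7.26·(1.557195 + 8.721887 + 6.129957) = 7.26·16.409040 = 119.129629 m
RLR: c = (6 − d² + 2cos(α−β) + 2d(sin α − sin β))/8 = -7.855025, |c| > 1 → infeasible
LRL: c = (6 − d² + 2cos(α−β) − 2d(sin α − sin β))/8 = -13.855854, |c| > 1 → infeasible
Shortest: RSR with L = 73.522636 m ≈ 73.5226 m
Convert RSR to answer units (arcs ×180/π): t = 1.554411·180/π = 89.0612°, p = ρ·p = 7.26·8.416662 = 61.1050 m, q = 0.156012·180/π = 8.9388°, L = 73.5226 m.

RSR: t = 89.0612°, p = 61.1050 m, q = 8.9388°, L = 73.5226 m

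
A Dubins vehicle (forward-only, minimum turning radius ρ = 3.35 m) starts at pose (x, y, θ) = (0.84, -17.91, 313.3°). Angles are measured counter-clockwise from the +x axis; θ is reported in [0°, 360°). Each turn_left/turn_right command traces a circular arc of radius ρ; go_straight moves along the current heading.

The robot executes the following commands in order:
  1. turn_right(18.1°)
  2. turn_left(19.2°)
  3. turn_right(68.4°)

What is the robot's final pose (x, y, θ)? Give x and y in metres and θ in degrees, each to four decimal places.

(2.7377, -23.4051, 246.0000°)

set_pose: (x, y, θ) = (0.8400, -17.9100, 313.3000°), ρ = 3.35
turn_right(18.1°): centre at ρ to the right, rotate −18.1° → (1.4331, -18.7811, 295.2000°)
turn_left(19.2°): centre at ρ to the left, rotate +19.2° → (2.0708, -19.6986, 314.4000°)
turn_right(68.4°): centre at ρ to the right, rotate −68.4° → (2.7377, -23.4051, 246.0000°)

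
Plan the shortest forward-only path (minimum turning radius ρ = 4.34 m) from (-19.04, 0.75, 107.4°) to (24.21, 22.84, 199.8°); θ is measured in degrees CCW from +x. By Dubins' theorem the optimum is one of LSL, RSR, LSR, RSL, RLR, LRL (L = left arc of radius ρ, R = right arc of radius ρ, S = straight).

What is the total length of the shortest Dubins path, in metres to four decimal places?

Let ψ = atan2(Δy, Δx) = atan2(22.09, 43.25) = 27.0557° be the start→goal bearing.
Normalize: d = |goal − start| / ρ = 48.564705/4.34 = 11.190024, α = (θ_start − ψ) mod 360° = 80.3443° = 1.402272 rad, β = (θ_goal − ψ) mod 360° = 172.7443° = 3.014956 rad.
Common terms: sin α = 0.985833, cos α = 0.167728, sin β = 0.126298, cos β = -0.991992, cos(α−β) = -0.041876, d² = 125.216643. Work in radians in the unit-radius frame; every candidate has L = ρ·(t + p + q).
LSL: p² = 2 + d² − 2cos(α−β) + 2d(sin α − sin β) = 146.536829; p = √p² = 12.105240; φ = atan2(cos β − cos α, d + sin α − sin β) = -0.095950 rad; t = (φ − α) mod 2π = 4.784963 rad, q = (β − φ) mod 2π = 3.110906 rad → L = 4.34·(4.784963 + 12.105240 + 3.110906) = 4.34·20.001109 = 86.804814 m
RSR: p² = 2 + d² − 2cos(α−β) + 2d(sin β − sin α) = 108.063959; p = √p² = 10.395382; φ = atan2(cos α − cos β, d − sin α + sin β) = 0.111794 rad; t = (α − φ) mod 2π = 1.290478 rad, q = (φ − β) mod 2π = 3.380023 rad → L = 4.34·(1.290478 + 10.395382 + 3.380023) = 4.34·15.065883 = 65.385931 m
LSR: p² = d² − 2 + 2cos(α−β) + 2d(sin α + sin β) = 148.022452; p = √p² = 12.166448; φ = atan2(−cos α − cos β, d + sin α + sin β) − atan2(−2, p) = 0.229831 rad; t = (φ − α) mod 2π = 5.110744 rad, q = (φ − β) mod 2π = 3.498060 rad → L = 4.34·(5.110744 + 12.166448 + 3.498060) = 4.34·20.775252 = 90.164595 m
RSL: p² = d² − 2 + 2cos(α−β) − 2d(sin α + sin β) = 98.243331; p = √p² = 9.911777; φ = atan2(cos α + cos β, d − sin α − sin β) − atan2(2, p) = -0.280714 rad; t = (α − φ) mod 2π = 1.682986 rad, q = (β − φ) mod 2π = 3.295670 rad → L = 4.34·(1.682986 + 9.911777 + 3.295670) = 4.34·14.890434 = 64.624484 m
RLR: c = (6 − d² + 2cos(α−β) + 2d(sin α − sin β))/8 = -12.507995, |c| > 1 → infeasible
LRL: c = (6 − d² + 2cos(α−β) − 2d(sin α − sin β))/8 = -17.317104, |c| > 1 → infeasible
Shortest: RSL with L = 64.624484 m ≈ 64.6245 m

64.6245 m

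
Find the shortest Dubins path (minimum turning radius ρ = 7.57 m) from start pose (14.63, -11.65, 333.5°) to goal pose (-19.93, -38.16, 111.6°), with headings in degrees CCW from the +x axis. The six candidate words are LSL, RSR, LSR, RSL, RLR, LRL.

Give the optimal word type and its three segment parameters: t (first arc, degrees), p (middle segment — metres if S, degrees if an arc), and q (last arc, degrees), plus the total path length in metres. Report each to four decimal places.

RSR: t = 118.4317°, p = 29.4989 m, q = 103.4683°, L = 58.8166 m

Let ψ = atan2(Δy, Δx) = atan2(-26.51, -34.56) = -142.5092° be the start→goal bearing.
Normalize: d = |goal − start| / ρ = 43.556557/7.57 = 5.753839, α = (θ_start − ψ) mod 360° = 116.0092° = 2.024743 rad, β = (θ_goal − ψ) mod 360° = 254.1092° = 4.435042 rad.
Common terms: sin α = 0.898724, cos α = -0.438516, sin β = -0.961785, cos β = -0.273805, cos(α−β) = -0.744312, d² = 33.106658. Work in radians in the unit-radius frame; every candidate has L = ρ·(t + p + q).
LSL: p² = 2 + d² − 2cos(α−β) + 2d(sin α − sin β) = 58.005416; p = √p² = 7.616129; φ = atan2(cos β − cos α, d + sin α − sin β) = 0.021628 rad; t = (φ − α) mod 2π = 4.280071 rad, q = (β − φ) mod 2π = 4.413414 rad → L = 7.57·(4.280071 + 7.616129 + 4.413414) = 7.57·16.309614 = 123.463776 m
RSR: p² = 2 + d² − 2cos(α−β) + 2d(sin β − sin α) = 15.185145; p = √p² = 3.896812; φ = atan2(cos α − cos β, d − sin α + sin β) = -0.042281 rad; t = (α − φ) mod 2π = 2.067023 rad, q = (φ − β) mod 2π = 1.805862 rad → L = 7.57·(2.067023 + 3.896812 + 1.805862) = 7.57·7.769698 = 58.816612 m
LSR: p² = d² − 2 + 2cos(α−β) + 2d(sin α + sin β) = 28.892341; p = √p² = 5.375160; φ = atan2(−cos α − cos β, d + sin α + sin β) − atan2(−2, p) = 0.480733 rad; t = (φ − α) mod 2π = 4.739176 rad, q = (φ − β) mod 2π = 2.328876 rad → L = 7.57·(4.739176 + 5.375160 + 2.328876) = 7.57·12.443212 = 94.195114 m
RSL: p² = d² − 2 + 2cos(α−β) − 2d(sin α + sin β) = 30.343728; p = √p² = 5.508514; φ = atan2(cos α + cos β, d − sin α − sin β) − atan2(2, p) = -0.470125 rad; t = (α − φ) mod 2π = 2.494867 rad, q = (β − φ) mod 2π = 4.905167 rad → L = 7.57·(2.494867 + 5.508514 + 4.905167) = 7.57·12.908549 = 97.717714 m
RLR: c = (6 − d² + 2cos(α−β) + 2d(sin α − sin β))/8 = -0.898143; p = 2π − arccos c = 3.596861 rad; φ = atan2(cos α − cos β, d − sin α + sin β) = -0.042281 rad; t = (α − φ + p/2) mod 2π = 3.865454 rad, q = (α − β − t + p) mod 2π = 3.604293 rad → L = 7.57·(3.865454 + 3.596861 + 3.604293) = 7.57·11.066607 = 83.774218 m
LRL: c = (6 − d² + 2cos(α−β) − 2d(sin α − sin β))/8 = -6.250677, |c| > 1 → infeasible
Shortest: RSR with L = 58.816612 m ≈ 58.8166 m
Convert RSR to answer units (arcs ×180/π): t = 2.067023·180/π = 118.4317°, p = ρ·p = 7.57·3.896812 = 29.4989 m, q = 1.805862·180/π = 103.4683°, L = 58.8166 m.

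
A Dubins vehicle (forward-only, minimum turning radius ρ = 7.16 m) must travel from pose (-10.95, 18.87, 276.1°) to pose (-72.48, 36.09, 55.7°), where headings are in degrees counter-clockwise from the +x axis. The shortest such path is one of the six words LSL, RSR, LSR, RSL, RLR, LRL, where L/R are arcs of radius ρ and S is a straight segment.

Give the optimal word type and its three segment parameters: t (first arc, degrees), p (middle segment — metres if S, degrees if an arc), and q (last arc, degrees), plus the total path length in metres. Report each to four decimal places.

RSR: t = 112.1438°, p = 50.4611 m, q = 108.2562°, L = 78.0035 m

Let ψ = atan2(Δy, Δx) = atan2(17.22, -61.53) = 164.3650° be the start→goal bearing.
Normalize: d = |goal − start| / ρ = 63.894204/7.16 = 8.923772, α = (θ_start − ψ) mod 360° = 111.7350° = 1.950144 rad, β = (θ_goal − ψ) mod 360° = 251.3350° = 4.386623 rad.
Common terms: sin α = 0.928907, cos α = -0.370314, sin β = -0.947406, cos β = -0.320034, cos(α−β) = -0.761538, d² = 79.633698. Work in radians in the unit-radius frame; every candidate has L = ρ·(t + p + q).
LSL: p² = 2 + d² − 2cos(α−β) + 2d(sin α − sin β) = 116.644342; p = √p² = 10.800201; φ = atan2(cos β − cos α, d + sin α − sin β) = 0.004655 rad; t = (φ − α) mod 2π = 4.337697 rad, q = (β − φ) mod 2π = 4.381968 rad → L = 7.16·(4.337697 + 10.800201 + 4.381968) = 7.16·19.519866 = 139.762240 m
RSR: p² = 2 + d² − 2cos(α−β) + 2d(sin β − sin α) = 49.669207; p = √p² = 7.047638; φ = atan2(cos α − cos β, d − sin α + sin β) = -0.007134 rad; t = (α − φ) mod 2π = 1.957278 rad, q = (φ − β) mod 2π = 1.889428 rad → L = 7.16·(1.957278 + 7.047638 + 1.889428) = 7.16·10.894344 = 78.003503 m
LSR: p² = d² − 2 + 2cos(α−β) + 2d(sin α + sin β) = 75.780454; p = √p² = 8.705197; φ = atan2(−cos α − cos β, d + sin α + sin β) − atan2(−2, p) = 0.303195 rad; t = (φ − α) mod 2π = 4.636237 rad, q = (φ − β) mod 2π = 2.199758 rad → L = 7.16·(4.636237 + 8.705197 + 2.199758) = 7.16·15.541192 = 111.274933 m
RSL: p² = d² − 2 + 2cos(α−β) − 2d(sin α + sin β) = 76.440789; p = √p² = 8.743042; φ = atan2(cos α + cos β, d − sin α − sin β) − atan2(2, p) = -0.301932 rad; t = (α − φ) mod 2π = 2.252075 rad, q = (β − φ) mod 2π = 4.688555 rad → L = 7.16·(2.252075 + 8.743042 + 4.688555) = 7.16·15.683673 = 112.295096 m
RLR: c = (6 − d² + 2cos(α−β) + 2d(sin α − sin β))/8 = -5.208651, |c| > 1 → infeasible
LRL: c = (6 − d² + 2cos(α−β) − 2d(sin α − sin β))/8 = -13.580543, |c| > 1 → infeasible
Shortest: RSR with L = 78.003503 m ≈ 78.0035 m
Convert RSR to answer units (arcs ×180/π): t = 1.957278·180/π = 112.1438°, p = ρ·p = 7.16·7.047638 = 50.4611 m, q = 1.889428·180/π = 108.2562°, L = 78.0035 m.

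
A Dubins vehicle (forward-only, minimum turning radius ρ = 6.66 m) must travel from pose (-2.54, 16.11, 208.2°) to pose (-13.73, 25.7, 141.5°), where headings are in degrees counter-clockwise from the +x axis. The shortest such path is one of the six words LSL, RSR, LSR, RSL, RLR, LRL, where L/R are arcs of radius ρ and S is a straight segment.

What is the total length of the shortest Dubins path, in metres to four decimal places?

51.5307 m

Let ψ = atan2(Δy, Δx) = atan2(9.59, -11.19) = 139.4029° be the start→goal bearing.
Normalize: d = |goal − start| / ρ = 14.737171/6.66 = 2.212788, α = (θ_start − ψ) mod 360° = 68.7971° = 1.200736 rad, β = (θ_goal − ψ) mod 360° = 2.0971° = 0.036601 rad.
Common terms: sin α = 0.932305, cos α = 0.361672, sin β = 0.036593, cos β = 0.999330, cos(α−β) = 0.395546, d² = 4.896432. Work in radians in the unit-radius frame; every candidate has L = ρ·(t + p + q).
LSL: p² = 2 + d² − 2cos(α−β) + 2d(sin α − sin β) = 10.069386; p = √p² = 3.173230; φ = atan2(cos β − cos α, d + sin α − sin β) = 0.202327 rad; t = (φ − α) mod 2π = 5.284777 rad, q = (β − φ) mod 2π = 6.117459 rad → L = 6.66·(5.284777 + 3.173230 + 6.117459) = 6.66·14.575466 = 97.072601 m
RSR: p² = 2 + d² − 2cos(α−β) + 2d(sin β − sin α) = 2.141297; p = √p² = 1.463317; φ = atan2(cos α − cos β, d − sin α + sin β) = -0.450885 rad; t = (α − φ) mod 2π = 1.651620 rad, q = (φ − β) mod 2π = 5.795700 rad → L = 6.66·(1.651620 + 1.463317 + 5.795700) = 6.66·8.910637 = 59.344842 m
LSR: p² = d² − 2 + 2cos(α−β) + 2d(sin α + sin β) = 7.975456; p = √p² = 2.824085; φ = atan2(−cos α − cos β, d + sin α + sin β) − atan2(−2, p) = 0.211997 rad; t = (φ − α) mod 2π = 5.294447 rad, q = (φ − β) mod 2π = 0.175396 rad → L = 6.66·(5.294447 + 2.824085 + 0.175396) = 6.66·8.293928 = 55.237559 m
RSL: p² = d² − 2 + 2cos(α−β) − 2d(sin α + sin β) = -0.600409 < 0 → infeasible
RLR: c = (6 − d² + 2cos(α−β) + 2d(sin α − sin β))/8 = 0.732338; p = 2π − arccos c = 5.534138 rad; φ = atan2(cos α − cos β, d − sin α + sin β) = -0.450885 rad; t = (α − φ + p/2) mod 2π = 4.418689 rad, q = (α − β − t + p) mod 2π = 2.279583 rad → L = 6.66·(4.418689 + 5.534138 + 2.279583) = 6.66·12.232411 = 81.467855 m
LRL: c = (6 − d² + 2cos(α−β) − 2d(sin α − sin β))/8 = -0.258673; p = 2π − arccos c = 4.450740 rad; φ = atan2(cos β − cos α, d + sin α − sin β) = 0.202327 rad; t = (φ − α + p/2) mod 2π = 1.226962 rad, q = (β − α − t + p) mod 2π = 2.059644 rad → L = 6.66·(1.226962 + 4.450740 + 2.059644) = 6.66·7.737346 = 51.530727 m
Shortest: LRL with L = 51.530727 m ≈ 51.5307 m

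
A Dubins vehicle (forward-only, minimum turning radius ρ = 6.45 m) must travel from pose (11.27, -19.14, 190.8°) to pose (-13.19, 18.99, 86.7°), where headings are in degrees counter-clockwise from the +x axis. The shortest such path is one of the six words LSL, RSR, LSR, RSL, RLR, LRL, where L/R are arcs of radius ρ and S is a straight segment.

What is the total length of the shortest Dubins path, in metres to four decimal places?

Let ψ = atan2(Δy, Δx) = atan2(38.13, -24.46) = 122.6798° be the start→goal bearing.
Normalize: d = |goal − start| / ρ = 45.301087/6.45 = 7.023424, α = (θ_start − ψ) mod 360° = 68.1202° = 1.188923 rad, β = (θ_goal − ψ) mod 360° = 324.0202° = 5.655220 rad.
Common terms: sin α = 0.927968, cos α = 0.372660, sin β = -0.587499, cos β = 0.809225, cos(α−β) = -0.243615, d² = 49.328490. Work in radians in the unit-radius frame; every candidate has L = ρ·(t + p + q).
LSL: p² = 2 + d² − 2cos(α−β) + 2d(sin α − sin β) = 73.103260; p = √p² = 8.550044; φ = atan2(cos β − cos α, d + sin α − sin β) = 0.051082 rad; t = (φ − α) mod 2π = 5.145345 rad, q = (β − φ) mod 2π = 5.604138 rad → L = 6.45·(5.145345 + 8.550044 + 5.604138) = 6.45·19.299527 = 124.481951 m
RSR: p² = 2 + d² − 2cos(α−β) + 2d(sin β − sin α) = 30.528180; p = √p² = 5.525231; φ = atan2(cos α − cos β, d − sin α + sin β) = -0.079095 rad; t = (α − φ) mod 2π = 1.268018 rad, q = (φ − β) mod 2π = 0.548870 rad → L = 6.45·(1.268018 + 5.525231 + 0.548870) = 6.45·7.342119 = 47.356667 m
LSR: p² = d² − 2 + 2cos(α−β) + 2d(sin α + sin β) = 51.623772; p = √p² = 7.184968; φ = atan2(−cos α − cos β, d + sin α + sin β) − atan2(−2, p) = 0.112346 rad; t = (φ − α) mod 2π = 5.206609 rad, q = (φ − β) mod 2π = 0.740311 rad → L = 6.45·(5.206609 + 7.184968 + 0.740311) = 6.45·13.131889 = 84.700682 m
RSL: p² = d² − 2 + 2cos(α−β) − 2d(sin α + sin β) = 42.058747; p = √p² = 6.485272; φ = atan2(cos α + cos β, d − sin α − sin β) − atan2(2, p) = -0.124096 rad; t = (α − φ) mod 2π = 1.313019 rad, q = (β − φ) mod 2π = 5.779317 rad → L = 6.45·(1.313019 + 6.485272 + 5.779317) = 6.45·13.577607 = 87.575567 m
RLR: c = (6 − d² + 2cos(α−β) + 2d(sin α − sin β))/8 = -2.816022, |c| > 1 → infeasible
LRL: c = (6 − d² + 2cos(α−β) − 2d(sin α − sin β))/8 = -8.137908, |c| > 1 → infeasible
Shortest: RSR with L = 47.356667 m ≈ 47.3567 m

47.3567 m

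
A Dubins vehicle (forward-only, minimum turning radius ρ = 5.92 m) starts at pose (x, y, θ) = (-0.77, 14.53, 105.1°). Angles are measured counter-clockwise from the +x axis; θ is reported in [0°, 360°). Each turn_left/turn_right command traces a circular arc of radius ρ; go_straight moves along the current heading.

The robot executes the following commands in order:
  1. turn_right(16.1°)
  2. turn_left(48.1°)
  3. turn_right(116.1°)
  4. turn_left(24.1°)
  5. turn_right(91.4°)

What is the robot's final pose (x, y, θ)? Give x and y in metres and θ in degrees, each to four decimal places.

set_pose: (x, y, θ) = (-0.7700, 14.5300, 105.1000°), ρ = 5.92
turn_right(16.1°): centre at ρ to the right, rotate −16.1° → (-0.9735, 16.1755, 89.0000°)
turn_left(48.1°): centre at ρ to the left, rotate +48.1° → (-2.8627, 20.6155, 137.1000°)
turn_right(116.1°): centre at ρ to the right, rotate −116.1° → (-0.9544, 30.4789, 21.0000°)
turn_left(24.1°): centre at ρ to the left, rotate +24.1° → (1.1174, 31.8270, 45.1000°)
turn_right(91.4°): centre at ρ to the right, rotate −91.4° → (9.5908, 31.7382, -46.3000° ≡ 313.7000°)

(9.5908, 31.7382, 313.7000°)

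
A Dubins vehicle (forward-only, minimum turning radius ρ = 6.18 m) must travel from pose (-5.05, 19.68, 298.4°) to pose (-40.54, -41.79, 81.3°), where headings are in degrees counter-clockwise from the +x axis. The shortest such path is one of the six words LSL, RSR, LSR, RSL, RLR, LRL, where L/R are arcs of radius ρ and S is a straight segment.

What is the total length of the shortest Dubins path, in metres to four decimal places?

87.5220 m

Let ψ = atan2(Δy, Δx) = atan2(-61.47, -35.49) = -120.0002° be the start→goal bearing.
Normalize: d = |goal − start| / ρ = 70.979582/6.18 = 11.485369, α = (θ_start − ψ) mod 360° = 58.4002° = 1.019276 rad, β = (θ_goal − ψ) mod 360° = 201.3002° = 3.513351 rad.
Common terms: sin α = 0.851729, cos α = 0.523983, sin β = -0.363254, cos β = -0.931690, cos(α−β) = -0.797584, d² = 131.913705. Work in radians in the unit-radius frame; every candidate has L = ρ·(t + p + q).
LSL: p² = 2 + d² − 2cos(α−β) + 2d(sin α − sin β) = 163.417933; p = √p² = 12.783502; φ = atan2(cos β − cos α, d + sin α − sin β) = -0.114119 rad; t = (φ − α) mod 2π = 5.149791 rad, q = (β − φ) mod 2π = 3.627470 rad → L = 6.18·(5.149791 + 12.783502 + 3.627470) = 6.18·21.560763 = 133.245516 m
RSR: p² = 2 + d² − 2cos(α−β) + 2d(sin β − sin α) = 107.599814; p = √p² = 10.373033; φ = atan2(cos α − cos β, d − sin α + sin β) = 0.140797 rad; t = (α − φ) mod 2π = 0.878479 rad, q = (φ − β) mod 2π = 2.910631 rad → L = 6.18·(0.878479 + 10.373033 + 2.910631) = 6.18·14.162143 = 87.522043 m
LSR: p² = d² − 2 + 2cos(α−β) + 2d(sin α + sin β) = 139.539153; p = √p² = 11.812669; φ = atan2(−cos α − cos β, d + sin α + sin β) − atan2(−2, p) = 0.201756 rad; t = (φ − α) mod 2π = 5.465665 rad, q = (φ − β) mod 2π = 2.971590 rad → L = 6.18·(5.465665 + 11.812669 + 2.971590) = 6.18·20.249925 = 125.144534 m
RSL: p² = d² − 2 + 2cos(α−β) − 2d(sin α + sin β) = 117.097922; p = √p² = 10.821179; φ = atan2(cos α + cos β, d − sin α − sin β) − atan2(2, p) = -0.219818 rad; t = (α − φ) mod 2π = 1.239094 rad, q = (β − φ) mod 2π = 3.733169 rad → L = 6.18·(1.239094 + 10.821179 + 3.733169) = 6.18·15.793442 = 97.603474 m
RLR: c = (6 − d² + 2cos(α−β) + 2d(sin α − sin β))/8 = -12.449977, |c| > 1 → infeasible
LRL: c = (6 − d² + 2cos(α−β) − 2d(sin α − sin β))/8 = -19.427242, |c| > 1 → infeasible
Shortest: RSR with L = 87.522043 m ≈ 87.5220 m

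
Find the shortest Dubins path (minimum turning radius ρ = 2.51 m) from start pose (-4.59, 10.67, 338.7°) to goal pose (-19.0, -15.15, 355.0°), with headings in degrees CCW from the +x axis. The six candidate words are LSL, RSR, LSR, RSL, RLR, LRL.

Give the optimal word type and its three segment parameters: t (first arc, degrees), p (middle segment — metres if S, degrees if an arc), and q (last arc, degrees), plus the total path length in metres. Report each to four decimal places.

Let ψ = atan2(Δy, Δx) = atan2(-25.82, -14.41) = -119.1656° be the start→goal bearing.
Normalize: d = |goal − start| / ρ = 29.568911/2.51 = 11.780443, α = (θ_start − ψ) mod 360° = 97.8656° = 1.708078 rad, β = (θ_goal − ψ) mod 360° = 114.1656° = 1.992566 rad.
Common terms: sin α = 0.990592, cos α = -0.136851, sin β = 0.912366, cos β = -0.409376, cos(α−β) = 0.959805, d² = 138.778829. Work in radians in the unit-radius frame; every candidate has L = ρ·(t + p + q).
LSL: p² = 2 + d² − 2cos(α−β) + 2d(sin α − sin β) = 140.702291; p = √p² = 11.861800; φ = atan2(cos β − cos α, d + sin α − sin β) = -0.022977 rad; t = (φ − α) mod 2π = 4.552130 rad, q = (β − φ) mod 2π = 2.015543 rad → L = 2.51·(4.552130 + 11.861800 + 2.015543) = 2.51·18.429474 = 46.257979 m
RSR: p² = 2 + d² − 2cos(α−β) + 2d(sin β − sin α) = 137.016146; p = √p² = 11.705390; φ = atan2(cos α − cos β, d − sin α + sin β) = 0.023284 rad; t = (α − φ) mod 2π = 1.684794 rad, q = (φ − β) mod 2π = 4.313903 rad → L = 2.51·(1.684794 + 11.705390 + 4.313903) = 2.51·17.704086 = 44.437256 m
LSR: p² = d² − 2 + 2cos(α−β) + 2d(sin α + sin β) = 183.533801; p = √p² = 13.547465; φ = atan2(−cos α − cos β, d + sin α + sin β) − atan2(−2, p) = 0.186468 rad; t = (φ − α) mod 2π = 4.761576 rad, q = (φ − β) mod 2π = 4.477087 rad → L = 2.51·(4.761576 + 13.547465 + 4.477087) = 2.51·22.786128 = 57.193180 m
RSL: p² = d² − 2 + 2cos(α−β) − 2d(sin α + sin β) = 93.863078; p = √p² = 9.688296; φ = atan2(cos α + cos β, d − sin α − sin β) − atan2(2, p) = -0.258819 rad; t = (α − φ) mod 2π = 1.966897 rad, q = (β − φ) mod 2π = 2.251385 rad → L = 2.51·(1.966897 + 9.688296 + 2.251385) = 2.51·13.906578 = 34.905511 m
RLR: c = (6 − d² + 2cos(α−β) + 2d(sin α − sin β))/8 = -16.127018, |c| > 1 → infeasible
LRL: c = (6 − d² + 2cos(α−β) − 2d(sin α − sin β))/8 = -16.587786, |c| > 1 → infeasible
Shortest: RSL with L = 34.905511 m ≈ 34.9055 m
Convert RSL to answer units (arcs ×180/π): t = 1.966897·180/π = 112.6949°, p = ρ·p = 2.51·9.688296 = 24.3176 m, q = 2.251385·180/π = 128.9949°, L = 34.9055 m.

RSL: t = 112.6949°, p = 24.3176 m, q = 128.9949°, L = 34.9055 m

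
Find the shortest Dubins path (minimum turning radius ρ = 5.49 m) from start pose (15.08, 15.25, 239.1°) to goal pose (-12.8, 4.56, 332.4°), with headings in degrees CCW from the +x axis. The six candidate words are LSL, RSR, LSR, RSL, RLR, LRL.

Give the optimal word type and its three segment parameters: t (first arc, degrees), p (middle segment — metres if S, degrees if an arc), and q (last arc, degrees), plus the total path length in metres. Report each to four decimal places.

RSL: t = 65.7663°, p = 19.4828 m, q = 159.0663°, L = 41.0260 m

Let ψ = atan2(Δy, Δx) = atan2(-10.69, -27.88) = -159.0217° be the start→goal bearing.
Normalize: d = |goal − start| / ρ = 29.859178/5.49 = 5.438830, α = (θ_start − ψ) mod 360° = 38.1217° = 0.665350 rad, β = (θ_goal − ψ) mod 360° = 131.4217° = 2.293742 rad.
Common terms: sin α = 0.617334, cos α = 0.786701, sin β = 0.749860, cos β = -0.661596, cos(α−β) = -0.057564, d² = 29.580874. Work in radians in the unit-radius frame; every candidate has L = ρ·(t + p + q).
LSL: p² = 2 + d² − 2cos(α−β) + 2d(sin α − sin β) = 30.254430; p = √p² = 5.500403; φ = atan2(cos β − cos α, d + sin α − sin β) = -0.266449 rad; t = (φ − α) mod 2π = 5.351387 rad, q = (β − φ) mod 2π = 2.560191 rad → L = 5.49·(5.351387 + 5.500403 + 2.560191) = 5.49·13.411980 = 73.631771 m
RSR: p² = 2 + d² − 2cos(α−β) + 2d(sin β − sin α) = 33.137574; p = √p² = 5.756525; φ = atan2(cos α − cos β, d − sin α + sin β) = 0.254325 rad; t = (α − φ) mod 2π = 0.411025 rad, q = (φ − β) mod 2π = 4.243769 rad → L = 5.49·(0.411025 + 5.756525 + 4.243769) = 5.49·10.411318 = 57.158134 m
LSR: p² = d² − 2 + 2cos(α−β) + 2d(sin α + sin β) = 42.337623; p = √p² = 6.506737; φ = atan2(−cos α − cos β, d + sin α + sin β) − atan2(−2, p) = 0.279828 rad; t = (φ − α) mod 2π = 5.897664 rad, q = (φ − β) mod 2π = 4.269272 rad → L = 5.49·(5.897664 + 6.506737 + 4.269272) = 5.49·16.673673 = 91.538464 m
RSL: p² = d² − 2 + 2cos(α−β) − 2d(sin α + sin β) = 12.593869; p = √p² = 3.548784; φ = atan2(cos α + cos β, d − sin α − sin β) − atan2(2, p) = -0.482488 rad; t = (α − φ) mod 2π = 1.147838 rad, q = (β − φ) mod 2π = 2.776230 rad → L = 5.49·(1.147838 + 3.548784 + 2.776230) = 5.49·7.472852 = 41.025958 m
RLR: c = (6 − d² + 2cos(α−β) + 2d(sin α − sin β))/8 = -3.142197, |c| > 1 → infeasible
LRL: c = (6 − d² + 2cos(α−β) − 2d(sin α − sin β))/8 = -2.781804, |c| > 1 → infeasible
Shortest: RSL with L = 41.025958 m ≈ 41.0260 m
Convert RSL to answer units (arcs ×180/π): t = 1.147838·180/π = 65.7663°, p = ρ·p = 5.49·3.548784 = 19.4828 m, q = 2.776230·180/π = 159.0663°, L = 41.0260 m.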